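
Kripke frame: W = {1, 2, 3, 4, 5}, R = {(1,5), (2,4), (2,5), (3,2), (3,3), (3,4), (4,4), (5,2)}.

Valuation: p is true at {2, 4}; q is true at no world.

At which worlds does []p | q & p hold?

1: []p is F, q & p is F. ✗
2: []p is F, q & p is F. ✗
3: []p is F, q & p is F. ✗
4: []p is T, q & p is F. ✓
5: []p is T, q & p is F. ✓

{4, 5}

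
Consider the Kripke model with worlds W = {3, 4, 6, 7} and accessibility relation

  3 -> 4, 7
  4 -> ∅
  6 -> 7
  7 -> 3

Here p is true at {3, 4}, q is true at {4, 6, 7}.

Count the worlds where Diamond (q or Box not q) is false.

2

3: successors {4, 7}; q or Box not q there: 4:T, 7:T. ✓
4: no successors, so Diamond (q or Box not q) fails. ✗
6: successors {7}; q or Box not q there: 7:T. ✓
7: successors {3}; q or Box not q there: 3:F. ✗
Satisfying worlds: {3, 6}.
So Diamond (q or Box not q) fails at the other 2 worlds.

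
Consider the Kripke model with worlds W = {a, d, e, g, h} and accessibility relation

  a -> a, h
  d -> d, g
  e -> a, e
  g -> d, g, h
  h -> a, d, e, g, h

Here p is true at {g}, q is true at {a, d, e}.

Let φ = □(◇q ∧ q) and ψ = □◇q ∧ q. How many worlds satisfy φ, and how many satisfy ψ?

For □(◇q ∧ q):
a: successors {a, h}; ◇q ∧ q there: a:T, h:F. ✗
d: successors {d, g}; ◇q ∧ q there: d:T, g:F. ✗
e: successors {a, e}; ◇q ∧ q there: a:T, e:T. ✓
g: successors {d, g, h}; ◇q ∧ q there: d:T, g:F, h:F. ✗
h: successors {a, d, e, g, h}; ◇q ∧ q there: a:T, d:T, e:T, g:F, h:F. ✗
— 1 world.
For □◇q ∧ q:
a: □◇q is T, q is T. ✓
d: □◇q is T, q is T. ✓
e: □◇q is T, q is T. ✓
g: □◇q is T, q is F. ✗
h: □◇q is T, q is F. ✗
— 3 worlds.

1 and 3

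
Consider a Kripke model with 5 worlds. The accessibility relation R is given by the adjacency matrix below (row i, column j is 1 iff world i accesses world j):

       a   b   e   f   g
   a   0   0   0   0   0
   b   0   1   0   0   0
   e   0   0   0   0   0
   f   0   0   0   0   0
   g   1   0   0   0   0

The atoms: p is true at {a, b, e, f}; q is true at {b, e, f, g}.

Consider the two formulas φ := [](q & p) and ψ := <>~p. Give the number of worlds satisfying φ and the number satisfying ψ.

4 and 0

For [](q & p):
a: no successors, so [](q & p) holds vacuously. ✓
b: successors {b}; q & p there: b:T. ✓
e: no successors, so [](q & p) holds vacuously. ✓
f: no successors, so [](q & p) holds vacuously. ✓
g: successors {a}; q & p there: a:F. ✗
— 4 worlds.
For <>~p:
a: no successors, so <>~p fails. ✗
b: successors {b}; ~p there: b:F. ✗
e: no successors, so <>~p fails. ✗
f: no successors, so <>~p fails. ✗
g: successors {a}; ~p there: a:F. ✗
— 0 worlds.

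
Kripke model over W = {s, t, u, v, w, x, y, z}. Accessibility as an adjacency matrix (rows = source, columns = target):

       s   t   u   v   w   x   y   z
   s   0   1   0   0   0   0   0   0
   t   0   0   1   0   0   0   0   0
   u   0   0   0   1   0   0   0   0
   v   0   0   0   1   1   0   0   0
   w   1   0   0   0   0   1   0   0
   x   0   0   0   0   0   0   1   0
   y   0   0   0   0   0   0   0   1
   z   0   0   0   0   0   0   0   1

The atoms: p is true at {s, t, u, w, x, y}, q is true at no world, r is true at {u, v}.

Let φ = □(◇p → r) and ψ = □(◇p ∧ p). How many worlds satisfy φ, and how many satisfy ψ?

For □(◇p → r):
s: successors {t}; ◇p → r there: t:F. ✗
t: successors {u}; ◇p → r there: u:T. ✓
u: successors {v}; ◇p → r there: v:T. ✓
v: successors {v, w}; ◇p → r there: v:T, w:F. ✗
w: successors {s, x}; ◇p → r there: s:F, x:F. ✗
x: successors {y}; ◇p → r there: y:T. ✓
y: successors {z}; ◇p → r there: z:T. ✓
z: successors {z}; ◇p → r there: z:T. ✓
— 5 worlds.
For □(◇p ∧ p):
s: successors {t}; ◇p ∧ p there: t:T. ✓
t: successors {u}; ◇p ∧ p there: u:F. ✗
u: successors {v}; ◇p ∧ p there: v:F. ✗
v: successors {v, w}; ◇p ∧ p there: v:F, w:T. ✗
w: successors {s, x}; ◇p ∧ p there: s:T, x:T. ✓
x: successors {y}; ◇p ∧ p there: y:F. ✗
y: successors {z}; ◇p ∧ p there: z:F. ✗
z: successors {z}; ◇p ∧ p there: z:F. ✗
— 2 worlds.

5 and 2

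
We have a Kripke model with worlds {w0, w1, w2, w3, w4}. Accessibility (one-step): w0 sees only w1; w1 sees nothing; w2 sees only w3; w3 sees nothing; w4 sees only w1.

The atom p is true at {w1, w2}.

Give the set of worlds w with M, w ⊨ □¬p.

{w1, w2, w3}

w0: successors {w1}; ¬p there: w1:F. ✗
w1: no successors, so □¬p holds vacuously. ✓
w2: successors {w3}; ¬p there: w3:T. ✓
w3: no successors, so □¬p holds vacuously. ✓
w4: successors {w1}; ¬p there: w1:F. ✗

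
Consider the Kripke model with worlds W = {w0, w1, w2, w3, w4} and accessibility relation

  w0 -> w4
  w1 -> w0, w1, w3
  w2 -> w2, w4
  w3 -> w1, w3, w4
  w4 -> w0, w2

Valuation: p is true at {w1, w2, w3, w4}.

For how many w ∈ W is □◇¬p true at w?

w0: successors {w4}; ◇¬p there: w4:T. ✓
w1: successors {w0, w1, w3}; ◇¬p there: w0:F, w1:T, w3:F. ✗
w2: successors {w2, w4}; ◇¬p there: w2:F, w4:T. ✗
w3: successors {w1, w3, w4}; ◇¬p there: w1:T, w3:F, w4:T. ✗
w4: successors {w0, w2}; ◇¬p there: w0:F, w2:F. ✗
Satisfying worlds: {w0}.

1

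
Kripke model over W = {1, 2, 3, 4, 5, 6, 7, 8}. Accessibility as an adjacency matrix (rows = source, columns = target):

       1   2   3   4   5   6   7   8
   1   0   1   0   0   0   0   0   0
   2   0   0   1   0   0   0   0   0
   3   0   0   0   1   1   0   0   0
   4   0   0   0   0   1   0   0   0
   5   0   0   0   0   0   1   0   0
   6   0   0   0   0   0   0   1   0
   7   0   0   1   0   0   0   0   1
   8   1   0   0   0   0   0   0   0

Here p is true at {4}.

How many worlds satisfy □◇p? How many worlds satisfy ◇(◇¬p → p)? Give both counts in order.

1 and 1

For □◇p:
1: successors {2}; ◇p there: 2:F. ✗
2: successors {3}; ◇p there: 3:T. ✓
3: successors {4, 5}; ◇p there: 4:F, 5:F. ✗
4: successors {5}; ◇p there: 5:F. ✗
5: successors {6}; ◇p there: 6:F. ✗
6: successors {7}; ◇p there: 7:F. ✗
7: successors {3, 8}; ◇p there: 3:T, 8:F. ✗
8: successors {1}; ◇p there: 1:F. ✗
— 1 world.
For ◇(◇¬p → p):
1: successors {2}; ◇¬p → p there: 2:F. ✗
2: successors {3}; ◇¬p → p there: 3:F. ✗
3: successors {4, 5}; ◇¬p → p there: 4:T, 5:F. ✓
4: successors {5}; ◇¬p → p there: 5:F. ✗
5: successors {6}; ◇¬p → p there: 6:F. ✗
6: successors {7}; ◇¬p → p there: 7:F. ✗
7: successors {3, 8}; ◇¬p → p there: 3:F, 8:F. ✗
8: successors {1}; ◇¬p → p there: 1:F. ✗
— 1 world.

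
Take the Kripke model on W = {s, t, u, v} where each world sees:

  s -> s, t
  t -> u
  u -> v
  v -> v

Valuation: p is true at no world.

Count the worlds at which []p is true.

0

s: successors {s, t}; p there: s:F, t:F. ✗
t: successors {u}; p there: u:F. ✗
u: successors {v}; p there: v:F. ✗
v: successors {v}; p there: v:F. ✗
Satisfying worlds: ∅.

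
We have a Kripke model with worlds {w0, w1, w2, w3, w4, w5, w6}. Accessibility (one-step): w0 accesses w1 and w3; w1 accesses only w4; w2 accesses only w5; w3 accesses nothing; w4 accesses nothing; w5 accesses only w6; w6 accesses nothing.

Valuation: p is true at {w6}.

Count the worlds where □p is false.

w0: successors {w1, w3}; p there: w1:F, w3:F. ✗
w1: successors {w4}; p there: w4:F. ✗
w2: successors {w5}; p there: w5:F. ✗
w3: no successors, so □p holds vacuously. ✓
w4: no successors, so □p holds vacuously. ✓
w5: successors {w6}; p there: w6:T. ✓
w6: no successors, so □p holds vacuously. ✓
Satisfying worlds: {w3, w4, w5, w6}.
So □p fails at the other 3 worlds.

3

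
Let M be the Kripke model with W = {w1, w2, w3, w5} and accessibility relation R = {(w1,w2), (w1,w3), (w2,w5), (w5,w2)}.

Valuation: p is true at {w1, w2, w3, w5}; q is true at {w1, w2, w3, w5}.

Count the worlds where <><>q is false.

1

w1: successors {w2, w3}; <>q there: w2:T, w3:F. ✓
w2: successors {w5}; <>q there: w5:T. ✓
w3: no successors, so <><>q fails. ✗
w5: successors {w2}; <>q there: w2:T. ✓
Satisfying worlds: {w1, w2, w5}.
So <><>q fails at the other 1 world.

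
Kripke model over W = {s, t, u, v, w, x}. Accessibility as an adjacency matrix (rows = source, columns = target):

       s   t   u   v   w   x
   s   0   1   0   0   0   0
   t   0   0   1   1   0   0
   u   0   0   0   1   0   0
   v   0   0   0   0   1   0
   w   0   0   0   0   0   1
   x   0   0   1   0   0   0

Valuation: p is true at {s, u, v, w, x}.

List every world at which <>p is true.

s: successors {t}; p there: t:F. ✗
t: successors {u, v}; p there: u:T, v:T. ✓
u: successors {v}; p there: v:T. ✓
v: successors {w}; p there: w:T. ✓
w: successors {x}; p there: x:T. ✓
x: successors {u}; p there: u:T. ✓

{t, u, v, w, x}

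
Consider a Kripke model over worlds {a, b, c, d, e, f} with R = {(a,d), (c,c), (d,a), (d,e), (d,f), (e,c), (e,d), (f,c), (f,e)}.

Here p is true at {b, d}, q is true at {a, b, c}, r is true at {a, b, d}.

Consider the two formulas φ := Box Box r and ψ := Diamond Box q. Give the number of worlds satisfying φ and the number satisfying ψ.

1 and 3

For Box Box r:
a: successors {d}; Box r there: d:F. ✗
b: no successors, so Box Box r holds vacuously. ✓
c: successors {c}; Box r there: c:F. ✗
d: successors {a, e, f}; Box r there: a:T, e:F, f:F. ✗
e: successors {c, d}; Box r there: c:F, d:F. ✗
f: successors {c, e}; Box r there: c:F, e:F. ✗
— 1 world.
For Diamond Box q:
a: successors {d}; Box q there: d:F. ✗
b: no successors, so Diamond Box q fails. ✗
c: successors {c}; Box q there: c:T. ✓
d: successors {a, e, f}; Box q there: a:F, e:F, f:F. ✗
e: successors {c, d}; Box q there: c:T, d:F. ✓
f: successors {c, e}; Box q there: c:T, e:F. ✓
— 3 worlds.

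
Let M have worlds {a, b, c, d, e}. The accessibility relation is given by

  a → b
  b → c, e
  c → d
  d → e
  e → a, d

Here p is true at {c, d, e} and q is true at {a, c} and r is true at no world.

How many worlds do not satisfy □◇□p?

a: successors {b}; ◇□p there: b:T. ✓
b: successors {c, e}; ◇□p there: c:T, e:T. ✓
c: successors {d}; ◇□p there: d:F. ✗
d: successors {e}; ◇□p there: e:T. ✓
e: successors {a, d}; ◇□p there: a:T, d:F. ✗
Satisfying worlds: {a, b, d}.
So □◇□p fails at the other 2 worlds.

2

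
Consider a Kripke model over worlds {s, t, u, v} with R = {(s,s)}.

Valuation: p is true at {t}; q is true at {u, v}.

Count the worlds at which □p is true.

s: successors {s}; p there: s:F. ✗
t: no successors, so □p holds vacuously. ✓
u: no successors, so □p holds vacuously. ✓
v: no successors, so □p holds vacuously. ✓
Satisfying worlds: {t, u, v}.

3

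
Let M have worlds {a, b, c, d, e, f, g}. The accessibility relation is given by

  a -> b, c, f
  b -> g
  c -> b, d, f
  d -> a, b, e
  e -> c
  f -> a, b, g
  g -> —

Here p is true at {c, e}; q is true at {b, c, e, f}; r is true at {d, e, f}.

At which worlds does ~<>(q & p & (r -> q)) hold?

a: <>(q & p & (r -> q)) is T. ✗
b: <>(q & p & (r -> q)) is F. ✓
c: <>(q & p & (r -> q)) is F. ✓
d: <>(q & p & (r -> q)) is T. ✗
e: <>(q & p & (r -> q)) is T. ✗
f: <>(q & p & (r -> q)) is F. ✓
g: <>(q & p & (r -> q)) is F. ✓

{b, c, f, g}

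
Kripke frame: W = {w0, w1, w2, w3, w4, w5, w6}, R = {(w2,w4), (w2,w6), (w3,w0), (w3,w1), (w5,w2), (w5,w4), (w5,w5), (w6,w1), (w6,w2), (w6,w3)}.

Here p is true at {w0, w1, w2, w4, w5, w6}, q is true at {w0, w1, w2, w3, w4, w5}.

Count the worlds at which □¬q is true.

w0: no successors, so □¬q holds vacuously. ✓
w1: no successors, so □¬q holds vacuously. ✓
w2: successors {w4, w6}; ¬q there: w4:F, w6:T. ✗
w3: successors {w0, w1}; ¬q there: w0:F, w1:F. ✗
w4: no successors, so □¬q holds vacuously. ✓
w5: successors {w2, w4, w5}; ¬q there: w2:F, w4:F, w5:F. ✗
w6: successors {w1, w2, w3}; ¬q there: w1:F, w2:F, w3:F. ✗
Satisfying worlds: {w0, w1, w4}.

3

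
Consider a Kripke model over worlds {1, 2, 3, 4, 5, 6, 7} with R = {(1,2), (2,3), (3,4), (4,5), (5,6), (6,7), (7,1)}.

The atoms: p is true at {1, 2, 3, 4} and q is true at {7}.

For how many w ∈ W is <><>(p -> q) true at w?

1: successors {2}; <>(p -> q) there: 2:F. ✗
2: successors {3}; <>(p -> q) there: 3:F. ✗
3: successors {4}; <>(p -> q) there: 4:T. ✓
4: successors {5}; <>(p -> q) there: 5:T. ✓
5: successors {6}; <>(p -> q) there: 6:T. ✓
6: successors {7}; <>(p -> q) there: 7:F. ✗
7: successors {1}; <>(p -> q) there: 1:F. ✗
Satisfying worlds: {3, 4, 5}.

3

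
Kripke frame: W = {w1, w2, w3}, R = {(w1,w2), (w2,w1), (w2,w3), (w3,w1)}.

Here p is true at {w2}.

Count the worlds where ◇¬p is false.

w1: successors {w2}; ¬p there: w2:F. ✗
w2: successors {w1, w3}; ¬p there: w1:T, w3:T. ✓
w3: successors {w1}; ¬p there: w1:T. ✓
Satisfying worlds: {w2, w3}.
So ◇¬p fails at the other 1 world.

1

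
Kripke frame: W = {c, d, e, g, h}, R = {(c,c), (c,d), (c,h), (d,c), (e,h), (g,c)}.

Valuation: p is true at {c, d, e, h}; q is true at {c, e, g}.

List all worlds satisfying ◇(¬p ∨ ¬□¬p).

c: successors {c, d, h}; ¬p ∨ ¬□¬p there: c:T, d:T, h:F. ✓
d: successors {c}; ¬p ∨ ¬□¬p there: c:T. ✓
e: successors {h}; ¬p ∨ ¬□¬p there: h:F. ✗
g: successors {c}; ¬p ∨ ¬□¬p there: c:T. ✓
h: no successors, so ◇(¬p ∨ ¬□¬p) fails. ✗

{c, d, g}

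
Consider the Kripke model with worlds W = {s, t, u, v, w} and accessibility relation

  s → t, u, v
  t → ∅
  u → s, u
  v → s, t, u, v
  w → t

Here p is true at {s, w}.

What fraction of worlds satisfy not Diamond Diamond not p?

2/5

s: Diamond Diamond not p is T. ✗
t: Diamond Diamond not p is F. ✓
u: Diamond Diamond not p is T. ✗
v: Diamond Diamond not p is T. ✗
w: Diamond Diamond not p is F. ✓
That's 2 of 5 worlds, so 2/5.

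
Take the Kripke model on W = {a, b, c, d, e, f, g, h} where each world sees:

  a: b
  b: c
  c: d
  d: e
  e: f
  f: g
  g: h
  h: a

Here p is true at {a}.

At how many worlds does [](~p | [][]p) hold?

a: successors {b}; ~p | [][]p there: b:T. ✓
b: successors {c}; ~p | [][]p there: c:T. ✓
c: successors {d}; ~p | [][]p there: d:T. ✓
d: successors {e}; ~p | [][]p there: e:T. ✓
e: successors {f}; ~p | [][]p there: f:T. ✓
f: successors {g}; ~p | [][]p there: g:T. ✓
g: successors {h}; ~p | [][]p there: h:T. ✓
h: successors {a}; ~p | [][]p there: a:F. ✗
Satisfying worlds: {a, b, c, d, e, f, g}.

7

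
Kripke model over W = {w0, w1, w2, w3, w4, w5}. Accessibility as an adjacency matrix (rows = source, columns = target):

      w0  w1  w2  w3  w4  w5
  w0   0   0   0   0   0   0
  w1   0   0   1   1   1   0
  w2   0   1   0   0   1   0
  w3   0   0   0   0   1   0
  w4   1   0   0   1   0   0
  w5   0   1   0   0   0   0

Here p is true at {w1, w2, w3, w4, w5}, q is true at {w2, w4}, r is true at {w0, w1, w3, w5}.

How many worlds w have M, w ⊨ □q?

2

w0: no successors, so □q holds vacuously. ✓
w1: successors {w2, w3, w4}; q there: w2:T, w3:F, w4:T. ✗
w2: successors {w1, w4}; q there: w1:F, w4:T. ✗
w3: successors {w4}; q there: w4:T. ✓
w4: successors {w0, w3}; q there: w0:F, w3:F. ✗
w5: successors {w1}; q there: w1:F. ✗
Satisfying worlds: {w0, w3}.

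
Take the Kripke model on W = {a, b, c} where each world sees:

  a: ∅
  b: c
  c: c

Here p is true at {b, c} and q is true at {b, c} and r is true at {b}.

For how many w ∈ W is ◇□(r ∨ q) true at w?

a: no successors, so ◇□(r ∨ q) fails. ✗
b: successors {c}; □(r ∨ q) there: c:T. ✓
c: successors {c}; □(r ∨ q) there: c:T. ✓
Satisfying worlds: {b, c}.

2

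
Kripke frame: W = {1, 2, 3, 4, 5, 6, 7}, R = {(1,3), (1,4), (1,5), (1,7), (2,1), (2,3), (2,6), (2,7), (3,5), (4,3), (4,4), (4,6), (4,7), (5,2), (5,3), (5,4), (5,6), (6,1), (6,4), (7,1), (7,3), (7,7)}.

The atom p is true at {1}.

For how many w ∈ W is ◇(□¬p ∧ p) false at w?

4

1: successors {3, 4, 5, 7}; □¬p ∧ p there: 3:F, 4:F, 5:F, 7:F. ✗
2: successors {1, 3, 6, 7}; □¬p ∧ p there: 1:T, 3:F, 6:F, 7:F. ✓
3: successors {5}; □¬p ∧ p there: 5:F. ✗
4: successors {3, 4, 6, 7}; □¬p ∧ p there: 3:F, 4:F, 6:F, 7:F. ✗
5: successors {2, 3, 4, 6}; □¬p ∧ p there: 2:F, 3:F, 4:F, 6:F. ✗
6: successors {1, 4}; □¬p ∧ p there: 1:T, 4:F. ✓
7: successors {1, 3, 7}; □¬p ∧ p there: 1:T, 3:F, 7:F. ✓
Satisfying worlds: {2, 6, 7}.
So ◇(□¬p ∧ p) fails at the other 4 worlds.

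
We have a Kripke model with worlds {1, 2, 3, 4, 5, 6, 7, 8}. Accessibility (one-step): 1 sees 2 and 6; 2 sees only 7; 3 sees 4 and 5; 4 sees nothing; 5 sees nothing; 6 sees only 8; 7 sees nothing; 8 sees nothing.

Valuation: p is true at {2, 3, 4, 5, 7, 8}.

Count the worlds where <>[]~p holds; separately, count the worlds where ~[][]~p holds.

3 and 1

For <>[]~p:
1: successors {2, 6}; []~p there: 2:F, 6:F. ✗
2: successors {7}; []~p there: 7:T. ✓
3: successors {4, 5}; []~p there: 4:T, 5:T. ✓
4: no successors, so <>[]~p fails. ✗
5: no successors, so <>[]~p fails. ✗
6: successors {8}; []~p there: 8:T. ✓
7: no successors, so <>[]~p fails. ✗
8: no successors, so <>[]~p fails. ✗
— 3 worlds.
For ~[][]~p:
1: [][]~p is F. ✓
2: [][]~p is T. ✗
3: [][]~p is T. ✗
4: [][]~p is T. ✗
5: [][]~p is T. ✗
6: [][]~p is T. ✗
7: [][]~p is T. ✗
8: [][]~p is T. ✗
— 1 world.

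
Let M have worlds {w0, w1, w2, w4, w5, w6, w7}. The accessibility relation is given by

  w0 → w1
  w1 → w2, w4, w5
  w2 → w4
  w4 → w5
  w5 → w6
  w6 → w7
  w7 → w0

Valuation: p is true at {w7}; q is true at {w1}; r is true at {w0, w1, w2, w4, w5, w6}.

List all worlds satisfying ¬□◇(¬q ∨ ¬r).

{w7}

w0: □◇(¬q ∨ ¬r) is T. ✗
w1: □◇(¬q ∨ ¬r) is T. ✗
w2: □◇(¬q ∨ ¬r) is T. ✗
w4: □◇(¬q ∨ ¬r) is T. ✗
w5: □◇(¬q ∨ ¬r) is T. ✗
w6: □◇(¬q ∨ ¬r) is T. ✗
w7: □◇(¬q ∨ ¬r) is F. ✓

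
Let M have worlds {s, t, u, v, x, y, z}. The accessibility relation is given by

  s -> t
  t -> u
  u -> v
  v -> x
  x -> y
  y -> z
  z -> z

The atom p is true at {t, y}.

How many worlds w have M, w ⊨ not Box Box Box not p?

s: Box Box Box not p is T. ✗
t: Box Box Box not p is T. ✗
u: Box Box Box not p is F. ✓
v: Box Box Box not p is T. ✗
x: Box Box Box not p is T. ✗
y: Box Box Box not p is T. ✗
z: Box Box Box not p is T. ✗
Satisfying worlds: {u}.

1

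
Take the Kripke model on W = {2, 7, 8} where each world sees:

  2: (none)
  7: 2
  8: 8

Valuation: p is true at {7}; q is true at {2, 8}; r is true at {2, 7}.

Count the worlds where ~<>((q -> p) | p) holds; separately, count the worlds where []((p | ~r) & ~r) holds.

3 and 2

For ~<>((q -> p) | p):
2: <>((q -> p) | p) is F. ✓
7: <>((q -> p) | p) is F. ✓
8: <>((q -> p) | p) is F. ✓
— 3 worlds.
For []((p | ~r) & ~r):
2: no successors, so []((p | ~r) & ~r) holds vacuously. ✓
7: successors {2}; (p | ~r) & ~r there: 2:F. ✗
8: successors {8}; (p | ~r) & ~r there: 8:T. ✓
— 2 worlds.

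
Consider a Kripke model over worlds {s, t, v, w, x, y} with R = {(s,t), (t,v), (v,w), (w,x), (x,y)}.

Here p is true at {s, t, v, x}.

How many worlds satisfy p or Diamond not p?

s: p is T, Diamond not p is F. ✓
t: p is T, Diamond not p is F. ✓
v: p is T, Diamond not p is T. ✓
w: p is F, Diamond not p is F. ✗
x: p is T, Diamond not p is T. ✓
y: p is F, Diamond not p is F. ✗
Satisfying worlds: {s, t, v, x}.

4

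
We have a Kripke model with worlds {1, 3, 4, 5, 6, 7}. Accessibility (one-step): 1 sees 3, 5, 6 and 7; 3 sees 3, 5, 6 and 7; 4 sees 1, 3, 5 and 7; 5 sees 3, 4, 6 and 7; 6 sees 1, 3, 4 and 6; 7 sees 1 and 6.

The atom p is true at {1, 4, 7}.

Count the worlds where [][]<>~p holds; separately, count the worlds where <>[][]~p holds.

For [][]<>~p:
1: successors {3, 5, 6, 7}; []<>~p there: 3:T, 5:T, 6:T, 7:T. ✓
3: successors {3, 5, 6, 7}; []<>~p there: 3:T, 5:T, 6:T, 7:T. ✓
4: successors {1, 3, 5, 7}; []<>~p there: 1:T, 3:T, 5:T, 7:T. ✓
5: successors {3, 4, 6, 7}; []<>~p there: 3:T, 4:T, 6:T, 7:T. ✓
6: successors {1, 3, 4, 6}; []<>~p there: 1:T, 3:T, 4:T, 6:T. ✓
7: successors {1, 6}; []<>~p there: 1:T, 6:T. ✓
— 6 worlds.
For <>[][]~p:
1: successors {3, 5, 6, 7}; [][]~p there: 3:F, 5:F, 6:F, 7:F. ✗
3: successors {3, 5, 6, 7}; [][]~p there: 3:F, 5:F, 6:F, 7:F. ✗
4: successors {1, 3, 5, 7}; [][]~p there: 1:F, 3:F, 5:F, 7:F. ✗
5: successors {3, 4, 6, 7}; [][]~p there: 3:F, 4:F, 6:F, 7:F. ✗
6: successors {1, 3, 4, 6}; [][]~p there: 1:F, 3:F, 4:F, 6:F. ✗
7: successors {1, 6}; [][]~p there: 1:F, 6:F. ✗
— 0 worlds.

6 and 0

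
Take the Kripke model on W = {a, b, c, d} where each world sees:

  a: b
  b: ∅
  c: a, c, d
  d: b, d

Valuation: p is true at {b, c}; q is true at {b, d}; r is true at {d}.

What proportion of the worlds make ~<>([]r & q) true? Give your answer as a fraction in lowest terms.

a: <>([]r & q) is T. ✗
b: <>([]r & q) is F. ✓
c: <>([]r & q) is F. ✓
d: <>([]r & q) is T. ✗
That's 2 of 4 worlds, so 2/4 = 1/2.

1/2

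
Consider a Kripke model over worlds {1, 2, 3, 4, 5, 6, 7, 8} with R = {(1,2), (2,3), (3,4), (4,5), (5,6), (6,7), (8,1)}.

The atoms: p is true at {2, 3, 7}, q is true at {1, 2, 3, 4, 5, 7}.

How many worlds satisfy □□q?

7

1: successors {2}; □q there: 2:T. ✓
2: successors {3}; □q there: 3:T. ✓
3: successors {4}; □q there: 4:T. ✓
4: successors {5}; □q there: 5:F. ✗
5: successors {6}; □q there: 6:T. ✓
6: successors {7}; □q there: 7:T. ✓
7: no successors, so □□q holds vacuously. ✓
8: successors {1}; □q there: 1:T. ✓
Satisfying worlds: {1, 2, 3, 5, 6, 7, 8}.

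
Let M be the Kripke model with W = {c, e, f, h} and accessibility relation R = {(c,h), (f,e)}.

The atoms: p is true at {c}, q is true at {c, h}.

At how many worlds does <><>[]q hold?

c: successors {h}; <>[]q there: h:F. ✗
e: no successors, so <><>[]q fails. ✗
f: successors {e}; <>[]q there: e:F. ✗
h: no successors, so <><>[]q fails. ✗
Satisfying worlds: ∅.

0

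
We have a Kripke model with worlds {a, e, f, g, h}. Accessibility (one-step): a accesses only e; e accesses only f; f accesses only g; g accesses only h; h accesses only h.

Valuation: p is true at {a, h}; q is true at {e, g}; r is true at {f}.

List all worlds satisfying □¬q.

a: successors {e}; ¬q there: e:F. ✗
e: successors {f}; ¬q there: f:T. ✓
f: successors {g}; ¬q there: g:F. ✗
g: successors {h}; ¬q there: h:T. ✓
h: successors {h}; ¬q there: h:T. ✓

{e, g, h}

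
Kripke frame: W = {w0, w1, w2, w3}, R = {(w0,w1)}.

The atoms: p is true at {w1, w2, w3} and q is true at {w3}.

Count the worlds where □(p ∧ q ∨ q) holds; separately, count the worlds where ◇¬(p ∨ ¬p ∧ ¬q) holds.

For □(p ∧ q ∨ q):
w0: successors {w1}; p ∧ q ∨ q there: w1:F. ✗
w1: no successors, so □(p ∧ q ∨ q) holds vacuously. ✓
w2: no successors, so □(p ∧ q ∨ q) holds vacuously. ✓
w3: no successors, so □(p ∧ q ∨ q) holds vacuously. ✓
— 3 worlds.
For ◇¬(p ∨ ¬p ∧ ¬q):
w0: successors {w1}; ¬(p ∨ ¬p ∧ ¬q) there: w1:F. ✗
w1: no successors, so ◇¬(p ∨ ¬p ∧ ¬q) fails. ✗
w2: no successors, so ◇¬(p ∨ ¬p ∧ ¬q) fails. ✗
w3: no successors, so ◇¬(p ∨ ¬p ∧ ¬q) fails. ✗
— 0 worlds.

3 and 0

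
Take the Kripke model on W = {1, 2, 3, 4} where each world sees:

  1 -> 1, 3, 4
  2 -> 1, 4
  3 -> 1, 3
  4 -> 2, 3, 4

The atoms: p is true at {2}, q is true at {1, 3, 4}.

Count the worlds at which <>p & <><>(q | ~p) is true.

1

1: <>p is F, <><>(q | ~p) is T. ✗
2: <>p is F, <><>(q | ~p) is T. ✗
3: <>p is F, <><>(q | ~p) is T. ✗
4: <>p is T, <><>(q | ~p) is T. ✓
Satisfying worlds: {4}.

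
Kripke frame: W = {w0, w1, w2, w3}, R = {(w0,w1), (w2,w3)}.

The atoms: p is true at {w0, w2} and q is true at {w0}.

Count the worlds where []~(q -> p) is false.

2

w0: successors {w1}; ~(q -> p) there: w1:F. ✗
w1: no successors, so []~(q -> p) holds vacuously. ✓
w2: successors {w3}; ~(q -> p) there: w3:F. ✗
w3: no successors, so []~(q -> p) holds vacuously. ✓
Satisfying worlds: {w1, w3}.
So []~(q -> p) fails at the other 2 worlds.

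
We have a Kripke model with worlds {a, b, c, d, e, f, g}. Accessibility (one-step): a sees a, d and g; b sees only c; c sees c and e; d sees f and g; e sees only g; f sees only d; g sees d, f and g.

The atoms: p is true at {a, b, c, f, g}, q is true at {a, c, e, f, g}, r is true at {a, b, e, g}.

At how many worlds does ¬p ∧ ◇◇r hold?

2

a: ¬p is F, ◇◇r is T. ✗
b: ¬p is F, ◇◇r is T. ✗
c: ¬p is F, ◇◇r is T. ✗
d: ¬p is T, ◇◇r is T. ✓
e: ¬p is T, ◇◇r is T. ✓
f: ¬p is F, ◇◇r is T. ✗
g: ¬p is F, ◇◇r is T. ✗
Satisfying worlds: {d, e}.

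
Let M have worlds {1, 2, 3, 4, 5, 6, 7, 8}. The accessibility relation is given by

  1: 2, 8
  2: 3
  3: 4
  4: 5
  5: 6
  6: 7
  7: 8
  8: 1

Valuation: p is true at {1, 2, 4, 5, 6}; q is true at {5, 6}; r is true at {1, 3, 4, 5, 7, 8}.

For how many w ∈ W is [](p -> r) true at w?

6

1: successors {2, 8}; p -> r there: 2:F, 8:T. ✗
2: successors {3}; p -> r there: 3:T. ✓
3: successors {4}; p -> r there: 4:T. ✓
4: successors {5}; p -> r there: 5:T. ✓
5: successors {6}; p -> r there: 6:F. ✗
6: successors {7}; p -> r there: 7:T. ✓
7: successors {8}; p -> r there: 8:T. ✓
8: successors {1}; p -> r there: 1:T. ✓
Satisfying worlds: {2, 3, 4, 6, 7, 8}.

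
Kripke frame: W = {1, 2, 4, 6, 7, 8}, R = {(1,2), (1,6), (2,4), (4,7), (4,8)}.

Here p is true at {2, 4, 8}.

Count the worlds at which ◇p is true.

3

1: successors {2, 6}; p there: 2:T, 6:F. ✓
2: successors {4}; p there: 4:T. ✓
4: successors {7, 8}; p there: 7:F, 8:T. ✓
6: no successors, so ◇p fails. ✗
7: no successors, so ◇p fails. ✗
8: no successors, so ◇p fails. ✗
Satisfying worlds: {1, 2, 4}.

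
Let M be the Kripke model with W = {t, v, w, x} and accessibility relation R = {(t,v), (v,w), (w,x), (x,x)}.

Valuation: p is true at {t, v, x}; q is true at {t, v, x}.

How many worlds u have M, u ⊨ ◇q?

t: successors {v}; q there: v:T. ✓
v: successors {w}; q there: w:F. ✗
w: successors {x}; q there: x:T. ✓
x: successors {x}; q there: x:T. ✓
Satisfying worlds: {t, w, x}.

3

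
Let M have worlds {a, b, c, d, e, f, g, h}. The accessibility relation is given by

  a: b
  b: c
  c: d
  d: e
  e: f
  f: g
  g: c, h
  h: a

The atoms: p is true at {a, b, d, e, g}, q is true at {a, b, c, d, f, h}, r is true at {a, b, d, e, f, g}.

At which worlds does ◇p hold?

{a, c, d, f, h}

a: successors {b}; p there: b:T. ✓
b: successors {c}; p there: c:F. ✗
c: successors {d}; p there: d:T. ✓
d: successors {e}; p there: e:T. ✓
e: successors {f}; p there: f:F. ✗
f: successors {g}; p there: g:T. ✓
g: successors {c, h}; p there: c:F, h:F. ✗
h: successors {a}; p there: a:T. ✓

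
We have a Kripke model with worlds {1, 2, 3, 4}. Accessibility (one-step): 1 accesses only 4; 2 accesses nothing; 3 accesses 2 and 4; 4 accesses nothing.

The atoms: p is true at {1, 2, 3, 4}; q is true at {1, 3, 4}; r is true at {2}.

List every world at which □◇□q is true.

{2, 4}

1: successors {4}; ◇□q there: 4:F. ✗
2: no successors, so □◇□q holds vacuously. ✓
3: successors {2, 4}; ◇□q there: 2:F, 4:F. ✗
4: no successors, so □◇□q holds vacuously. ✓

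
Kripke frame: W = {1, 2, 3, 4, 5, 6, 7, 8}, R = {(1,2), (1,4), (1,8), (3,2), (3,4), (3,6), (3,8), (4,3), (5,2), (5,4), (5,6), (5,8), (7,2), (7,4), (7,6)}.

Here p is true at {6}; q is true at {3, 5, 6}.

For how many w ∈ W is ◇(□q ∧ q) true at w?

3

1: successors {2, 4, 8}; □q ∧ q there: 2:F, 4:F, 8:F. ✗
2: no successors, so ◇(□q ∧ q) fails. ✗
3: successors {2, 4, 6, 8}; □q ∧ q there: 2:F, 4:F, 6:T, 8:F. ✓
4: successors {3}; □q ∧ q there: 3:F. ✗
5: successors {2, 4, 6, 8}; □q ∧ q there: 2:F, 4:F, 6:T, 8:F. ✓
6: no successors, so ◇(□q ∧ q) fails. ✗
7: successors {2, 4, 6}; □q ∧ q there: 2:F, 4:F, 6:T. ✓
8: no successors, so ◇(□q ∧ q) fails. ✗
Satisfying worlds: {3, 5, 7}.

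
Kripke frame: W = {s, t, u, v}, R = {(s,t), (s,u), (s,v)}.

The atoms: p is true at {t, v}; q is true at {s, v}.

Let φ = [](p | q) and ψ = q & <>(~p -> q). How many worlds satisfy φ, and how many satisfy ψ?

For [](p | q):
s: successors {t, u, v}; p | q there: t:T, u:F, v:T. ✗
t: no successors, so [](p | q) holds vacuously. ✓
u: no successors, so [](p | q) holds vacuously. ✓
v: no successors, so [](p | q) holds vacuously. ✓
— 3 worlds.
For q & <>(~p -> q):
s: q is T, <>(~p -> q) is T. ✓
t: q is F, <>(~p -> q) is F. ✗
u: q is F, <>(~p -> q) is F. ✗
v: q is T, <>(~p -> q) is F. ✗
— 1 world.

3 and 1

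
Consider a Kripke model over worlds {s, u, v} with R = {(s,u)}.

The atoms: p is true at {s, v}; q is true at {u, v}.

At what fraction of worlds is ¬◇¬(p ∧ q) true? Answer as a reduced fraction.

s: ◇¬(p ∧ q) is T. ✗
u: ◇¬(p ∧ q) is F. ✓
v: ◇¬(p ∧ q) is F. ✓
That's 2 of 3 worlds, so 2/3.

2/3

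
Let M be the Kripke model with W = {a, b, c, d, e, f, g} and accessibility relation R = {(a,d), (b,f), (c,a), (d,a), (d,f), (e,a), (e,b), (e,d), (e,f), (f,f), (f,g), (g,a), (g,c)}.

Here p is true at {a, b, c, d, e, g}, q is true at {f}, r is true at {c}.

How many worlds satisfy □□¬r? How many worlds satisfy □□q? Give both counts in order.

6 and 0

For □□¬r:
a: successors {d}; □¬r there: d:T. ✓
b: successors {f}; □¬r there: f:T. ✓
c: successors {a}; □¬r there: a:T. ✓
d: successors {a, f}; □¬r there: a:T, f:T. ✓
e: successors {a, b, d, f}; □¬r there: a:T, b:T, d:T, f:T. ✓
f: successors {f, g}; □¬r there: f:T, g:F. ✗
g: successors {a, c}; □¬r there: a:T, c:T. ✓
— 6 worlds.
For □□q:
a: successors {d}; □q there: d:F. ✗
b: successors {f}; □q there: f:F. ✗
c: successors {a}; □q there: a:F. ✗
d: successors {a, f}; □q there: a:F, f:F. ✗
e: successors {a, b, d, f}; □q there: a:F, b:T, d:F, f:F. ✗
f: successors {f, g}; □q there: f:F, g:F. ✗
g: successors {a, c}; □q there: a:F, c:F. ✗
— 0 worlds.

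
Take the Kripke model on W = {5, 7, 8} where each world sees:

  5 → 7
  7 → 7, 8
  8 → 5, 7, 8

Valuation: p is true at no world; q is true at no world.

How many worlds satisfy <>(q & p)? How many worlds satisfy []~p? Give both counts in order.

For <>(q & p):
5: successors {7}; q & p there: 7:F. ✗
7: successors {7, 8}; q & p there: 7:F, 8:F. ✗
8: successors {5, 7, 8}; q & p there: 5:F, 7:F, 8:F. ✗
— 0 worlds.
For []~p:
5: successors {7}; ~p there: 7:T. ✓
7: successors {7, 8}; ~p there: 7:T, 8:T. ✓
8: successors {5, 7, 8}; ~p there: 5:T, 7:T, 8:T. ✓
— 3 worlds.

0 and 3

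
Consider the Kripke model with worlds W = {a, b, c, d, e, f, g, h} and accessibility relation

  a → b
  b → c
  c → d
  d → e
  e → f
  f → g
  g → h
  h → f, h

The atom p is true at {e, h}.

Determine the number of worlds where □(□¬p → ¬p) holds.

7

a: successors {b}; □¬p → ¬p there: b:T. ✓
b: successors {c}; □¬p → ¬p there: c:T. ✓
c: successors {d}; □¬p → ¬p there: d:T. ✓
d: successors {e}; □¬p → ¬p there: e:F. ✗
e: successors {f}; □¬p → ¬p there: f:T. ✓
f: successors {g}; □¬p → ¬p there: g:T. ✓
g: successors {h}; □¬p → ¬p there: h:T. ✓
h: successors {f, h}; □¬p → ¬p there: f:T, h:T. ✓
Satisfying worlds: {a, b, c, e, f, g, h}.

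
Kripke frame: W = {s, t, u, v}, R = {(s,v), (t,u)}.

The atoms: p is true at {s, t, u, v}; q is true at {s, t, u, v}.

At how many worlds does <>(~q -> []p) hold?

2

s: successors {v}; ~q -> []p there: v:T. ✓
t: successors {u}; ~q -> []p there: u:T. ✓
u: no successors, so <>(~q -> []p) fails. ✗
v: no successors, so <>(~q -> []p) fails. ✗
Satisfying worlds: {s, t}.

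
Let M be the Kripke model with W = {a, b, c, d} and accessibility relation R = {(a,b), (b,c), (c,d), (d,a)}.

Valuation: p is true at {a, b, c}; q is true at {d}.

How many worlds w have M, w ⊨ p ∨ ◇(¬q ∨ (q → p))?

a: p is T, ◇(¬q ∨ (q → p)) is T. ✓
b: p is T, ◇(¬q ∨ (q → p)) is T. ✓
c: p is T, ◇(¬q ∨ (q → p)) is F. ✓
d: p is F, ◇(¬q ∨ (q → p)) is T. ✓
Satisfying worlds: {a, b, c, d}.

4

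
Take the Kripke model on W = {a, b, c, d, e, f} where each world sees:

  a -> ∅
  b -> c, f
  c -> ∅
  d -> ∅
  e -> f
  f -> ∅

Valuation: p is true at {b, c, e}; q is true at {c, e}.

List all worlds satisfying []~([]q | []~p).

{a, c, d, f}

a: no successors, so []~([]q | []~p) holds vacuously. ✓
b: successors {c, f}; ~([]q | []~p) there: c:F, f:F. ✗
c: no successors, so []~([]q | []~p) holds vacuously. ✓
d: no successors, so []~([]q | []~p) holds vacuously. ✓
e: successors {f}; ~([]q | []~p) there: f:F. ✗
f: no successors, so []~([]q | []~p) holds vacuously. ✓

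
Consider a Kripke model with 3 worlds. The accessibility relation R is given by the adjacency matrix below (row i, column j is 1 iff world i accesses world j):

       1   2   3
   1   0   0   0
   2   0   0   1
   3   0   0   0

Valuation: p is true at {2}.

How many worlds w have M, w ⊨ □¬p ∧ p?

1: □¬p is T, p is F. ✗
2: □¬p is T, p is T. ✓
3: □¬p is T, p is F. ✗
Satisfying worlds: {2}.

1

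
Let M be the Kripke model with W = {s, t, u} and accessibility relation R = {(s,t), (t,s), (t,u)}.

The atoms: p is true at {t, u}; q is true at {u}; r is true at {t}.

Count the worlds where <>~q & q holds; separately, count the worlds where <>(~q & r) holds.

0 and 1

For <>~q & q:
s: <>~q is T, q is F. ✗
t: <>~q is T, q is F. ✗
u: <>~q is F, q is T. ✗
— 0 worlds.
For <>(~q & r):
s: successors {t}; ~q & r there: t:T. ✓
t: successors {s, u}; ~q & r there: s:F, u:F. ✗
u: no successors, so <>(~q & r) fails. ✗
— 1 world.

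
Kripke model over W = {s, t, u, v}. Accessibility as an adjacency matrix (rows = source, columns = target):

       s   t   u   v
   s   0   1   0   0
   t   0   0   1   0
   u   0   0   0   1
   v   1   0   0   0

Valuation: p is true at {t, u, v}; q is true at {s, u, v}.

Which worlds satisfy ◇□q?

s: successors {t}; □q there: t:T. ✓
t: successors {u}; □q there: u:T. ✓
u: successors {v}; □q there: v:T. ✓
v: successors {s}; □q there: s:F. ✗

{s, t, u}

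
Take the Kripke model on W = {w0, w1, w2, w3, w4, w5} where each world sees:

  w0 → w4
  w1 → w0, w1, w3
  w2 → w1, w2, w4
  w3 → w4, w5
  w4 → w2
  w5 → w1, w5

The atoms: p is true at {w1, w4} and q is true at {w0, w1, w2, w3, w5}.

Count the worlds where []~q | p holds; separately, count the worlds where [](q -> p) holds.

For []~q | p:
w0: []~q is T, p is F. ✓
w1: []~q is F, p is T. ✓
w2: []~q is F, p is F. ✗
w3: []~q is F, p is F. ✗
w4: []~q is F, p is T. ✓
w5: []~q is F, p is F. ✗
— 3 worlds.
For [](q -> p):
w0: successors {w4}; q -> p there: w4:T. ✓
w1: successors {w0, w1, w3}; q -> p there: w0:F, w1:T, w3:F. ✗
w2: successors {w1, w2, w4}; q -> p there: w1:T, w2:F, w4:T. ✗
w3: successors {w4, w5}; q -> p there: w4:T, w5:F. ✗
w4: successors {w2}; q -> p there: w2:F. ✗
w5: successors {w1, w5}; q -> p there: w1:T, w5:F. ✗
— 1 world.

3 and 1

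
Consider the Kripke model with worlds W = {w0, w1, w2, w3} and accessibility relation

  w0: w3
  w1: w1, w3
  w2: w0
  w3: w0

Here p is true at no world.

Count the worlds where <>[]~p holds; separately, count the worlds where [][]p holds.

For <>[]~p:
w0: successors {w3}; []~p there: w3:T. ✓
w1: successors {w1, w3}; []~p there: w1:T, w3:T. ✓
w2: successors {w0}; []~p there: w0:T. ✓
w3: successors {w0}; []~p there: w0:T. ✓
— 4 worlds.
For [][]p:
w0: successors {w3}; []p there: w3:F. ✗
w1: successors {w1, w3}; []p there: w1:F, w3:F. ✗
w2: successors {w0}; []p there: w0:F. ✗
w3: successors {w0}; []p there: w0:F. ✗
— 0 worlds.

4 and 0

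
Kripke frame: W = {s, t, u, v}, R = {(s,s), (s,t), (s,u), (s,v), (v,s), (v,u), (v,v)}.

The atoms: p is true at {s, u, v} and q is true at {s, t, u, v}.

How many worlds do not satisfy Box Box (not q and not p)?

s: successors {s, t, u, v}; Box (not q and not p) there: s:F, t:T, u:T, v:F. ✗
t: no successors, so Box Box (not q and not p) holds vacuously. ✓
u: no successors, so Box Box (not q and not p) holds vacuously. ✓
v: successors {s, u, v}; Box (not q and not p) there: s:F, u:T, v:F. ✗
Satisfying worlds: {t, u}.
So Box Box (not q and not p) fails at the other 2 worlds.

2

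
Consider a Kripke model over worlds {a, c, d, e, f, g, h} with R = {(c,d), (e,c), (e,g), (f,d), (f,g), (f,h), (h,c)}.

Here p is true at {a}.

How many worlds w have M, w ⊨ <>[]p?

a: no successors, so <>[]p fails. ✗
c: successors {d}; []p there: d:T. ✓
d: no successors, so <>[]p fails. ✗
e: successors {c, g}; []p there: c:F, g:T. ✓
f: successors {d, g, h}; []p there: d:T, g:T, h:F. ✓
g: no successors, so <>[]p fails. ✗
h: successors {c}; []p there: c:F. ✗
Satisfying worlds: {c, e, f}.

3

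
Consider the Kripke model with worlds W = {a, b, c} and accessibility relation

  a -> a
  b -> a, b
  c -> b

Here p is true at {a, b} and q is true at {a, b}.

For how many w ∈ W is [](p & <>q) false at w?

a: successors {a}; p & <>q there: a:T. ✓
b: successors {a, b}; p & <>q there: a:T, b:T. ✓
c: successors {b}; p & <>q there: b:T. ✓
Satisfying worlds: {a, b, c}.
So [](p & <>q) fails at the other 0 worlds.

0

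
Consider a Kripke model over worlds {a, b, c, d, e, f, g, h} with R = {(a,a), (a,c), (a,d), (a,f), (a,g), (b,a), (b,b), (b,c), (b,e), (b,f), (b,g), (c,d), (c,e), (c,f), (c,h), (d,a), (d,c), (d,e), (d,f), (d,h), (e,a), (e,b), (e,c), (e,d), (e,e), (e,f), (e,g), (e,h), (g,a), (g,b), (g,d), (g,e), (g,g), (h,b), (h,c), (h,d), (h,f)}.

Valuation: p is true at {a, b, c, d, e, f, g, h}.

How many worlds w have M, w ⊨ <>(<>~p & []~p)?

0

a: successors {a, c, d, f, g}; <>~p & []~p there: a:F, c:F, d:F, f:F, g:F. ✗
b: successors {a, b, c, e, f, g}; <>~p & []~p there: a:F, b:F, c:F, e:F, f:F, g:F. ✗
c: successors {d, e, f, h}; <>~p & []~p there: d:F, e:F, f:F, h:F. ✗
d: successors {a, c, e, f, h}; <>~p & []~p there: a:F, c:F, e:F, f:F, h:F. ✗
e: successors {a, b, c, d, e, f, g, h}; <>~p & []~p there: a:F, b:F, c:F, d:F, e:F, f:F, g:F, h:F. ✗
f: no successors, so <>(<>~p & []~p) fails. ✗
g: successors {a, b, d, e, g}; <>~p & []~p there: a:F, b:F, d:F, e:F, g:F. ✗
h: successors {b, c, d, f}; <>~p & []~p there: b:F, c:F, d:F, f:F. ✗
Satisfying worlds: ∅.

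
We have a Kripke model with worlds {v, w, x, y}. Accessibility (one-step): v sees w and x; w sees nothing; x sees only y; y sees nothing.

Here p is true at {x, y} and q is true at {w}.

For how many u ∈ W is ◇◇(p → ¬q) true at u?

1

v: successors {w, x}; ◇(p → ¬q) there: w:F, x:T. ✓
w: no successors, so ◇◇(p → ¬q) fails. ✗
x: successors {y}; ◇(p → ¬q) there: y:F. ✗
y: no successors, so ◇◇(p → ¬q) fails. ✗
Satisfying worlds: {v}.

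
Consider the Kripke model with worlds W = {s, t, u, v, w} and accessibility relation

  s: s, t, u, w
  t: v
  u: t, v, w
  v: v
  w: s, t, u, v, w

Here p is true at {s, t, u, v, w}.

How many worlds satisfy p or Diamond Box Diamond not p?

s: p is T, Diamond Box Diamond not p is F. ✓
t: p is T, Diamond Box Diamond not p is F. ✓
u: p is T, Diamond Box Diamond not p is F. ✓
v: p is T, Diamond Box Diamond not p is F. ✓
w: p is T, Diamond Box Diamond not p is F. ✓
Satisfying worlds: {s, t, u, v, w}.

5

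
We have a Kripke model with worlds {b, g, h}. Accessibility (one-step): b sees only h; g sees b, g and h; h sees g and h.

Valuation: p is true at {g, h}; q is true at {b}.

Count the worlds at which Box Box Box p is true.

0

b: successors {h}; Box Box p there: h:F. ✗
g: successors {b, g, h}; Box Box p there: b:T, g:F, h:F. ✗
h: successors {g, h}; Box Box p there: g:F, h:F. ✗
Satisfying worlds: ∅.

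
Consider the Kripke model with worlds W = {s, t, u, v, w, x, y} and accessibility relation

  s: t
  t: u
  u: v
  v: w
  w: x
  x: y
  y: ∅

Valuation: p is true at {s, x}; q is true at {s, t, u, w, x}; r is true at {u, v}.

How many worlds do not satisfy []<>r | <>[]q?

1

s: []<>r is T, <>[]q is T. ✓
t: []<>r is T, <>[]q is F. ✓
u: []<>r is F, <>[]q is T. ✓
v: []<>r is F, <>[]q is T. ✓
w: []<>r is F, <>[]q is F. ✗
x: []<>r is F, <>[]q is T. ✓
y: []<>r is T, <>[]q is F. ✓
Satisfying worlds: {s, t, u, v, x, y}.
So []<>r | <>[]q fails at the other 1 world.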